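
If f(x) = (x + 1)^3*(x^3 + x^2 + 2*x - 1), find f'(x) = 6*x^5 + 20*x^4 + 32*x^3 + 27*x^2 + 8*x - 1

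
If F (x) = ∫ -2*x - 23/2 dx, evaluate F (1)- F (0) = -25/2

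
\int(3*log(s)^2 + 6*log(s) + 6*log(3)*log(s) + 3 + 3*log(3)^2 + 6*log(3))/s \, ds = (log(3*s) + 1)^3 + C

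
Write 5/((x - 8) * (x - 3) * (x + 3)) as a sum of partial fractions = 5/(66*(x + 3)) - 1/(6*(x - 3)) + 1/(11*(x - 8))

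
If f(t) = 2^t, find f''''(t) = 2^t*log(2)^4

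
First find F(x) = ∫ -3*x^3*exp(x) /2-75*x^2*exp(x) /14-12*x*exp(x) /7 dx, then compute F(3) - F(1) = -675*exp(3)/14 + 33*E/14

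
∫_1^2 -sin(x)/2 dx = -cos(1)/2 + cos(2)/2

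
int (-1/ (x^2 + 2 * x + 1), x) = 1/(x + 1) + C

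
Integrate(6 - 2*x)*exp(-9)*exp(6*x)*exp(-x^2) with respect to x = exp(-(x - 3)^2) + C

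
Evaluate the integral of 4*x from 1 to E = -2 + 2*exp(2)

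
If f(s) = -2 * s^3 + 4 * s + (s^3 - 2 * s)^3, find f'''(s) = 504*s^6 - 1260*s^4 + 720*s^2 - 60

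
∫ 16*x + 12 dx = 8*x^2 + 12*x + C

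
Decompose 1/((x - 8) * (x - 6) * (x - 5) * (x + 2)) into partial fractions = -1/(560*(x + 2)) + 1/(21*(x - 5)) - 1/(16*(x - 6)) + 1/(60*(x - 8))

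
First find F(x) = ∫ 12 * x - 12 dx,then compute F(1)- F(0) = -6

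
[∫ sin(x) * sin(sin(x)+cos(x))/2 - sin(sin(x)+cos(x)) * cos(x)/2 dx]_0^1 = -cos(1)/2 + cos(cos(1) + sin(1))/2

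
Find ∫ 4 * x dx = 2*x^2 + C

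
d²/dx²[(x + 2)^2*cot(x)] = 2*x^2/tan(x) + 2*x^2/tan(x)^3 - 4*x + 8*x/tan(x) - 4*x/tan(x)^2 + 8*x/tan(x)^3 - 8 + 10/tan(x) - 8/tan(x)^2 + 8/tan(x)^3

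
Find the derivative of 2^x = 2^x*log(2)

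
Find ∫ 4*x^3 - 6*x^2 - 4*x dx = x^4 - 2*x^3 - 2*x^2 + C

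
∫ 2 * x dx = x^2 + C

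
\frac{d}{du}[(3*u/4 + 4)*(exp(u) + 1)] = 3*u*exp(u)/4 + 19*exp(u)/4 + 3/4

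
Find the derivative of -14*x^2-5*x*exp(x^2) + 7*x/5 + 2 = -10*x^2*exp(x^2) - 28*x - 5*exp(x^2) + 7/5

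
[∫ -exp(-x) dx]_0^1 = -1 + exp(-1)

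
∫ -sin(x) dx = cos(x) + C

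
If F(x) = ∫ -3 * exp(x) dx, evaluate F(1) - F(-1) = -3*E + 3*exp(-1)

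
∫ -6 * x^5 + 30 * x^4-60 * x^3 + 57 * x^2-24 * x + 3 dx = -x^6 + 6*x^5 - 15*x^4 + 19*x^3 - 12*x^2 + 3*x + C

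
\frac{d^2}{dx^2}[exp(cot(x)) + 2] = (1 + tan(x)^(-2))*(tan(x) + 1)^2*exp(1/tan(x))/tan(x)^2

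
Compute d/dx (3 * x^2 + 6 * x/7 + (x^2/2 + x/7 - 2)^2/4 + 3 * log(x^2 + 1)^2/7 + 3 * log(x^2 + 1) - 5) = (49*x^5 + 21*x^4 + 1031*x^3 + 161*x^2 + 336*x*log(x^2 + 1) + 2158*x + 140)/(196*x^2 + 196)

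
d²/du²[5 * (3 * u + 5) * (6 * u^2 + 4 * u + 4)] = 540*u + 420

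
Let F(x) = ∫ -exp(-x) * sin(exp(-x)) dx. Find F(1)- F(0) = -cos(exp(-1)) + cos(1)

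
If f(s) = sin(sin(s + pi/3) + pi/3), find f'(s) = cos(s + pi/3)*cos(sin(s + pi/3) + pi/3)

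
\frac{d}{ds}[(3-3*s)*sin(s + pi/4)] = -3*s*cos(s + pi/4) - 3*sqrt(2)*sin(s)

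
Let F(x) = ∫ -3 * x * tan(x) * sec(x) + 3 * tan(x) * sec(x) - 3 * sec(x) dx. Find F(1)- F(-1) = -6*sec(1)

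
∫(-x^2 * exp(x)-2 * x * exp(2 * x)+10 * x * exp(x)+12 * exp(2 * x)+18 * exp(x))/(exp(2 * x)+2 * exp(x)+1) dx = ((-x^2 + 12*x + 6)*exp(x) + 3*exp(x) + 3)/(exp(x) + 1) + C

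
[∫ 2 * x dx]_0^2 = 4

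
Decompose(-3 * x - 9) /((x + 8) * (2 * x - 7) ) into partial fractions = -39/(23*(2*x - 7)) - 15/(23*(x + 8))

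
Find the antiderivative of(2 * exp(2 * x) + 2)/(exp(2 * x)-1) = 2*log(2*sinh(x)) + C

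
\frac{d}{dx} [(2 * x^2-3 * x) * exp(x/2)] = x^2*exp(x/2) + 5*x*exp(x/2)/2 - 3*exp(x/2)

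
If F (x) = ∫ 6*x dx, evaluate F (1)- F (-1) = 0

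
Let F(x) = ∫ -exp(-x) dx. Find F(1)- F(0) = -1 + exp(-1)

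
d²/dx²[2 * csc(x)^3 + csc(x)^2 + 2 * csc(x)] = 2*(-1 - 2/sin(x) - 7/sin(x)^2 + 3/sin(x)^3 + 12/sin(x)^4)/sin(x)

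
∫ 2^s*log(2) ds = 2^s + C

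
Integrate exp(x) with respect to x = exp(x) + C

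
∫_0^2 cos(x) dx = sin(2)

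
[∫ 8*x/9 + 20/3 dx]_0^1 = 64/9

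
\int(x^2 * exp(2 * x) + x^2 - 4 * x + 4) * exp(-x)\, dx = 2*((x - 1)^2 + 1)*sinh(x) + C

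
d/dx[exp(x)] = exp(x)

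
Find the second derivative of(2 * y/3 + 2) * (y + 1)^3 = 8*y^2 + 24*y + 16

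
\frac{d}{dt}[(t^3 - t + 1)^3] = 9*t^8 - 21*t^6 + 18*t^5 + 15*t^4 - 24*t^3 + 6*t^2 + 6*t - 3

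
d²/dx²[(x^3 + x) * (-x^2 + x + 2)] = -20*x^3 + 12*x^2 + 6*x + 2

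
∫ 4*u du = 2*u^2 + C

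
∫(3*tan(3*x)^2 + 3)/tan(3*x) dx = log(tan(3*x)) + C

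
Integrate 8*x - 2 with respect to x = 4*x^2 - 2*x + C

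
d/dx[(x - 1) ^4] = 4*x^3 - 12*x^2 + 12*x - 4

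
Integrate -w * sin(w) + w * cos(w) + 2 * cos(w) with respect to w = sqrt(2)*(w + 1)*sin(w + pi/4) + C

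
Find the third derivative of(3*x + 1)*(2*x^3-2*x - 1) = 144*x + 12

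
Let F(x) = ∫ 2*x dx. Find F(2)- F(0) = 4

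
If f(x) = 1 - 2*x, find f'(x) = -2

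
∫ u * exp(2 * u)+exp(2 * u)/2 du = u*exp(2*u)/2 + C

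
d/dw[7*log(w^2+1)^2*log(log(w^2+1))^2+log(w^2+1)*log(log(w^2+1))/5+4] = (140*w*log(w^2 + 1)*log(log(w^2 + 1))^2 + 140*w*log(w^2 + 1)*log(log(w^2 + 1)) + 2*w*log(log(w^2 + 1)) + 2*w)/(5*w^2 + 5)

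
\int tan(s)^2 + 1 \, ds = tan(s) + C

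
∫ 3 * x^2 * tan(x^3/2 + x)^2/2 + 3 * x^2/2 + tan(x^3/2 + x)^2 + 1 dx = tan(x^3/2 + x) + C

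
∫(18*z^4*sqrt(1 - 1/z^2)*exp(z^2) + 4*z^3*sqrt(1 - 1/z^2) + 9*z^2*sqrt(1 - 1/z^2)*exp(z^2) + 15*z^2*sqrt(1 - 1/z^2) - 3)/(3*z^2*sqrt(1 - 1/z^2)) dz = 2*z^2/3 + 3*z*exp(z^2) + 5*z + acsc(z) + C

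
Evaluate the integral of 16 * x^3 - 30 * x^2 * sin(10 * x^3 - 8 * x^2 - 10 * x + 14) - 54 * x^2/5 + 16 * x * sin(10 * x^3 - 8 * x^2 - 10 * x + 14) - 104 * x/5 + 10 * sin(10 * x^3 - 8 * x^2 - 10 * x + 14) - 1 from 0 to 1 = -11 - cos(14) + cos(6)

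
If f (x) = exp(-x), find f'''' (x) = exp(-x)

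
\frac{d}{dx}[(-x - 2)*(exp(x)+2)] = -x*exp(x) - 3*exp(x) - 2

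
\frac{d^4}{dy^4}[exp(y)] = exp(y)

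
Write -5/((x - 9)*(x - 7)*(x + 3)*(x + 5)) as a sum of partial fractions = 5/(336*(x + 5)) - 1/(48*(x + 3)) + 1/(48*(x - 7)) - 5/(336*(x - 9))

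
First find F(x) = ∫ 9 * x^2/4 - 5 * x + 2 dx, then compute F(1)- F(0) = 1/4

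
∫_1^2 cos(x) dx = -sin(1) + sin(2)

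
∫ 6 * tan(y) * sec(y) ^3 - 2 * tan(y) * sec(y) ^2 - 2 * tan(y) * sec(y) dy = (2 - cos(y))*sin(y)^2/cos(y)^3 + C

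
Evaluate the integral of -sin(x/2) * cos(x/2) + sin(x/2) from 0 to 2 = (-1 + cos(1))^2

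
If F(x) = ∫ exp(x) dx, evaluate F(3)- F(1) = -E + exp(3)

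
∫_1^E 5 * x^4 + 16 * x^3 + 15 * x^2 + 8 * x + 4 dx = -18 + (2 + E)^2*(E + exp(3))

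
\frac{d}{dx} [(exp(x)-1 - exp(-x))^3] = (3*exp(6*x) - 6*exp(5*x) + 6*exp(x) + 3)*exp(-3*x)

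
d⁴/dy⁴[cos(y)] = cos(y)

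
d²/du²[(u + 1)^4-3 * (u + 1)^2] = 12*u^2 + 24*u + 6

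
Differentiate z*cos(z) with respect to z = -z*sin(z) + cos(z)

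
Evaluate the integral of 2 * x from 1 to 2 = 3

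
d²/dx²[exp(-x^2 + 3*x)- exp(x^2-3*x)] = 4*x^2*exp(-x^2 + 3*x) - 4*x^2*exp(x^2 - 3*x) - 12*x*exp(-x^2 + 3*x) + 12*x*exp(x^2 - 3*x) + 7*exp(-x^2 + 3*x) - 11*exp(x^2 - 3*x)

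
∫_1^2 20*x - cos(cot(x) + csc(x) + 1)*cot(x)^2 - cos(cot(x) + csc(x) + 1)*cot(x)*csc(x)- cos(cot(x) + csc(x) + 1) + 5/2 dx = -sin(cot(1) + 1 + csc(1)) + sin(cot(2) + 1 + csc(2)) + 65/2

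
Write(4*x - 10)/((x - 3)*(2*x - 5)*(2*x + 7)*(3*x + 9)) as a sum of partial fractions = 8/(39*(2*x + 7)) - 1/(9*(x + 3)) + 1/(117*(x - 3))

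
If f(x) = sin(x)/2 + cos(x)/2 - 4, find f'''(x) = sin(x)/2 - cos(x)/2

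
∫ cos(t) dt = sin(t) + C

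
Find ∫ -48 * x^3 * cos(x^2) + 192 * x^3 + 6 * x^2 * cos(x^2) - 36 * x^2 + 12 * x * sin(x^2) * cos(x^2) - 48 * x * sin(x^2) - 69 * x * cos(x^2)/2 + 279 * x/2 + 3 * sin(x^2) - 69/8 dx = -3*x^2 + 3*x/8 + 3*(8*x^2 - x - 2*sin(x^2) + 6)^2/4 + 3*sin(x^2)/4 + C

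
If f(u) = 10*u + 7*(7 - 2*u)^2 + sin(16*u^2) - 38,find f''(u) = -1024*u^2*sin(16*u^2) + 32*cos(16*u^2) + 56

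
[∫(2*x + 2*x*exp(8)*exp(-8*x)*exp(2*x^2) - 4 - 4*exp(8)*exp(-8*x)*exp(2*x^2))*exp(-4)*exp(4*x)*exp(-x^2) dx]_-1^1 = -exp(9) - exp(-1) + exp(-9) + E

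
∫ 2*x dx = x^2 + C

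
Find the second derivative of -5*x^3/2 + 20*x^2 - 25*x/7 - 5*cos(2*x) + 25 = -15*x + 20*cos(2*x) + 40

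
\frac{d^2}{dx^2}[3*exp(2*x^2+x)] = 48*x^2*exp(2*x^2 + x) + 24*x*exp(2*x^2 + x) + 15*exp(2*x^2 + x)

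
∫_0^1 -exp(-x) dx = -1 + exp(-1)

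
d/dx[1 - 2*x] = -2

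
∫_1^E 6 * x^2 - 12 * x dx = -2*E*(-exp(2) + 3*E) + 4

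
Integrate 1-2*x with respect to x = -x^2 + x + C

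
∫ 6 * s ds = 3*s^2 + C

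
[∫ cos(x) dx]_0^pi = 0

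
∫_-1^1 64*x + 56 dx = 112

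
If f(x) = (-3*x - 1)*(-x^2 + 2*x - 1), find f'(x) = 9*x^2 - 10*x + 1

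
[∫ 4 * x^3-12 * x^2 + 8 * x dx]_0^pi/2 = (-1 + (-1 + pi/2)^2)^2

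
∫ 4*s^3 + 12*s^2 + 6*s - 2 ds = s^4 + 4*s^3 + 3*s^2 - 2*s + C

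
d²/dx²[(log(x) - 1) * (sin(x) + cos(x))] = sqrt(2)*(-x^2*log(x)*sin(x + pi/4) + x^2*sin(x + pi/4) + 2*x*cos(x + pi/4) - sin(x + pi/4))/x^2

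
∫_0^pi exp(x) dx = -1 + exp(pi)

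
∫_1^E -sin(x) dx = cos(E) - cos(1)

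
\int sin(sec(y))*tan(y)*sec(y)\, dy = -cos(sec(y)) + C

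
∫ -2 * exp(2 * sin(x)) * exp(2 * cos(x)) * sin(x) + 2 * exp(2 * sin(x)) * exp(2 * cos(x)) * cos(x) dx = exp(2*sqrt(2)*sin(x + pi/4)) + C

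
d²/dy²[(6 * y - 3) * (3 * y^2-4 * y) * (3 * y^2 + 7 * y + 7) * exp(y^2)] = 216*y^7*exp(y^2) + 108*y^6*exp(y^2) + 912*y^5*exp(y^2) - 102*y^4*exp(y^2) + 450*y^3*exp(y^2) - 1146*y^2*exp(y^2) + 90*y*exp(y^2) - 294*exp(y^2)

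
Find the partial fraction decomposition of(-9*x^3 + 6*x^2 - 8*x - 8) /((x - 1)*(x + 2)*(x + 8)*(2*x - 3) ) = -295/(133*(2*x - 3)) - 2524/(513*(x + 8)) + 52/(63*(x + 2)) + 19/(27*(x - 1))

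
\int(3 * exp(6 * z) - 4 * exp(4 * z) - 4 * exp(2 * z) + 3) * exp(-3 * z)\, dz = 8*sinh(z)^3 - 2*sinh(z) + C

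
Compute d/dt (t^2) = 2*t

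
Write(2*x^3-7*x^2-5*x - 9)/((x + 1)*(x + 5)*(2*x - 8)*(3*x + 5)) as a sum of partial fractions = -793/(680*(3*x + 5)) + 409/(720*(x + 5)) + 13/(80*(x + 1)) - 13/(1530*(x - 4))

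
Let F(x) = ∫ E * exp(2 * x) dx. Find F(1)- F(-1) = -exp(-1)/2 + exp(3)/2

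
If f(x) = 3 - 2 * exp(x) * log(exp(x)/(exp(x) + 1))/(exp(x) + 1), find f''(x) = (2*(x - log(exp(x) + 1))*exp(2*x) - 2*(x - log(exp(x) + 1))*exp(x) + 2*exp(2*x) - 4*exp(x))/(exp(3*x) + 3*exp(2*x) + 3*exp(x) + 1)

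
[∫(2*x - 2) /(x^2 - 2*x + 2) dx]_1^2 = -log(3) + log(6)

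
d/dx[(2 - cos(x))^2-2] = 4*sin(x) - sin(2*x)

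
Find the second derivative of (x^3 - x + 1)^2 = 30*x^4 - 24*x^2 + 12*x + 2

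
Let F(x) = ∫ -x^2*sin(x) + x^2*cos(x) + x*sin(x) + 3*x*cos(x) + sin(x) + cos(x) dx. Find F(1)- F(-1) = 2*cos(1) + 2*sin(1)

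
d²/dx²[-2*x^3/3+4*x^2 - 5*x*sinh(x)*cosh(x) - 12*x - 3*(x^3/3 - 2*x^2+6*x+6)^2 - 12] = -10*x^4 + 80*x^3 - 288*x^2 - 10*x*sinh(2*x) + 356*x - 10*cosh(2*x) - 64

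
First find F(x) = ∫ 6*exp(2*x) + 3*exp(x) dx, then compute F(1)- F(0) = -6 + 3*E*(1 + E)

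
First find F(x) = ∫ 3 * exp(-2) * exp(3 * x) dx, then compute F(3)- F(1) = -E + exp(7)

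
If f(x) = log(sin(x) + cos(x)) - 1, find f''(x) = -2/(sin(2*x) + 1)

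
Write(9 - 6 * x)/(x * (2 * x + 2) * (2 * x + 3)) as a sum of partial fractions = 12/(2*x + 3) - 15/(2*(x + 1)) + 3/(2*x)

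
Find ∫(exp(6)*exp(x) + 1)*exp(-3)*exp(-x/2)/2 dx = 2*sinh(x/2 + 3) + C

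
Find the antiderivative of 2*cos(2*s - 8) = sin(2*s - 8) + C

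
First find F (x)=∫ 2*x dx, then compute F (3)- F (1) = 8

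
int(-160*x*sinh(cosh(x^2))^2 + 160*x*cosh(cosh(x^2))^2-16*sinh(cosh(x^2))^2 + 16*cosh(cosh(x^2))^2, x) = 80*x^2 + 16*x + C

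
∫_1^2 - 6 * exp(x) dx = -6*exp(2) + 6*E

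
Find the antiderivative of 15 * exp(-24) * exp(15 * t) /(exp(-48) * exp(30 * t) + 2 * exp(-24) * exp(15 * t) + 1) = exp(15*t)/(exp(15*t) + exp(24)) + C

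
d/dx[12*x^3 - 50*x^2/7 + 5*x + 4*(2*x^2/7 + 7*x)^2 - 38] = 64*x^3/49 + 84*x^2 + 2644*x/7 + 5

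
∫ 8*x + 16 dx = 4*x^2 + 16*x + C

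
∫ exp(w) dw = exp(w) + C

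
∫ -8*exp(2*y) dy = -4*exp(2*y) + C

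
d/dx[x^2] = 2*x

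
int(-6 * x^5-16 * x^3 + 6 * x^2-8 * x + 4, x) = -x^6 - 4*x^4 + 2*x^3 - 4*x^2 + 4*x + C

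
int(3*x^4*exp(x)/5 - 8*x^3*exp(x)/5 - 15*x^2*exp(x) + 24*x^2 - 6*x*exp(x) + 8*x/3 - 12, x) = x*(120*x^2 + 3*x*(3*x^2 - 20*x - 15)*exp(x) + 20*x - 180)/15 + C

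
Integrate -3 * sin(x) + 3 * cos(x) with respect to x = 3*sqrt(2)*sin(x + pi/4) + C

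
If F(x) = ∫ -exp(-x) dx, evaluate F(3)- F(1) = -exp(-1) + exp(-3)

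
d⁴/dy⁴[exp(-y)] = exp(-y)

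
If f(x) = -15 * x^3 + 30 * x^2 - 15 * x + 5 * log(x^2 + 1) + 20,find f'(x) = (-45*x^4 + 60*x^3 - 60*x^2 + 70*x - 15)/(x^2 + 1)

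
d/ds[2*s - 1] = 2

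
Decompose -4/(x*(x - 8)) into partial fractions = -1/(2*(x - 8)) + 1/(2*x)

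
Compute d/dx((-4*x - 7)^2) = 32*x + 56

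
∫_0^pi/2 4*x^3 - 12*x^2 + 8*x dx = (-1 + (-1 + pi/2)^2)^2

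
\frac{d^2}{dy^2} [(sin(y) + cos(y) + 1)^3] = -6*(3*sqrt(2)*sin(y)*cos(y + pi/4) + 4*cos(y) + 3)*sin(y)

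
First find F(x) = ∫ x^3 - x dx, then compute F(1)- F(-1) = 0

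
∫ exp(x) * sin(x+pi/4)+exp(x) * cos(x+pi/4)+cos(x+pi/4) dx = (exp(x) + 1)*sin(x + pi/4) + C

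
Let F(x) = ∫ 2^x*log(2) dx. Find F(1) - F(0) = 1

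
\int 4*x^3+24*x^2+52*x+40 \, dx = x^4 + 8*x^3 + 26*x^2 + 40*x + C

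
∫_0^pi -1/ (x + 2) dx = -log(2 + pi) + log(2)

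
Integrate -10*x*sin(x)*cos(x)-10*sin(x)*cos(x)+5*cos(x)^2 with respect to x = (5*x + 5)*cos(x)^2 + C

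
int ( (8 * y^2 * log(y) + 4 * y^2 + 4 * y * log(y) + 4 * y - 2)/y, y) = 2*(2*y^2 + 2*y - 1)*log(y) + C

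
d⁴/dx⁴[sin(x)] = sin(x)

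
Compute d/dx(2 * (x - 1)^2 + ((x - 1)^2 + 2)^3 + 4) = 6*x^5 - 30*x^4 + 84*x^3 - 132*x^2 + 130*x - 58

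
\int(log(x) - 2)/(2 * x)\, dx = (log(x) - 2)^2/4 + C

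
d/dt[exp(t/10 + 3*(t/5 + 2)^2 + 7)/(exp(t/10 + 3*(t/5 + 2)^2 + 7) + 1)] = (12*t*exp(3*t^2/25 + 5*t/2 + 19) + 125*exp(3*t^2/25 + 5*t/2 + 19))/(100*exp(19)*exp(5*t/2)*exp(3*t^2/25) + 50*exp(38)*exp(5*t)*exp(6*t^2/25) + 50)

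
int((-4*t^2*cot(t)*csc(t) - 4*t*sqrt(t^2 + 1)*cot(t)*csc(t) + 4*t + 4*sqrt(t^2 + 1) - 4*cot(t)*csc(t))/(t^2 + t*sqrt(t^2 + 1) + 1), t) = 4*log(t + sqrt(t^2 + 1)) + 4/sin(t) + C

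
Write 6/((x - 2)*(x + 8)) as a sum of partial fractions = -3/(5*(x + 8)) + 3/(5*(x - 2))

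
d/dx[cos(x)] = -sin(x)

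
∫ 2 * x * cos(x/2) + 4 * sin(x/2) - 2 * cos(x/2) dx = (4*x - 4)*sin(x/2) + C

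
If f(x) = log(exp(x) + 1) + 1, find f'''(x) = (-exp(2*x) + exp(x))/(exp(3*x) + 3*exp(2*x) + 3*exp(x) + 1)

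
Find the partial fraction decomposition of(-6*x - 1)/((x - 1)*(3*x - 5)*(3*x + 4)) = 1/(3*(3*x + 4)) - 11/(6*(3*x - 5)) + 1/(2*(x - 1))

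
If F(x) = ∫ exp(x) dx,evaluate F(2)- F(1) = -E + exp(2)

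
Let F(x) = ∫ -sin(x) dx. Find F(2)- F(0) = -1 + cos(2)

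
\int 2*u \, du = u^2 + C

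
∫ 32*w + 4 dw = 16*w^2 + 4*w + C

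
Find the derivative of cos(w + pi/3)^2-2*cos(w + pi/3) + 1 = 2*sin(w + pi/3) - cos(2*w + pi/6)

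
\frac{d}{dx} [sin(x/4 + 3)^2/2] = sin(x/2 + 6)/8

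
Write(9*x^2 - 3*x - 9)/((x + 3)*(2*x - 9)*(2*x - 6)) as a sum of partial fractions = 71/(10*(2*x - 9)) + 9/(20*(x + 3)) - 7/(4*(x - 3))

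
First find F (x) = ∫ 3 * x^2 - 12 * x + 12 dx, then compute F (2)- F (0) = 8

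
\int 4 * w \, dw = 2*w^2 + C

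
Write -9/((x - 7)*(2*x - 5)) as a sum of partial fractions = 2/(2*x - 5) - 1/(x - 7)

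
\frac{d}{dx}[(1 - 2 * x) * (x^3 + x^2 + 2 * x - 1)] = -8*x^3 - 3*x^2 - 6*x + 4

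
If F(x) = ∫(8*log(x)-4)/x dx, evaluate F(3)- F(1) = -1 + (-1 + 2*log(3))^2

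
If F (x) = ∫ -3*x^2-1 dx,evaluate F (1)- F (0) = -2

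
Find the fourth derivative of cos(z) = cos(z)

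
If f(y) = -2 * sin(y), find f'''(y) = 2*cos(y)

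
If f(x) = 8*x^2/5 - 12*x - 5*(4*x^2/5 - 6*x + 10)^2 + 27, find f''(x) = -192*x^2/5 + 288*x - 2584/5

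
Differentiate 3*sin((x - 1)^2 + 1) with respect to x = 6*(x - 1)*cos(x^2 - 2*x + 2)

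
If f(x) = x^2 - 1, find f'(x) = 2*x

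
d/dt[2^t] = 2^t*log(2)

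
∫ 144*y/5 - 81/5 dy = 72*y^2/5 - 81*y/5 + C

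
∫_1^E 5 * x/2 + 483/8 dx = -6253/8 + 3*E/8 + 5*(E/2 + 12)^2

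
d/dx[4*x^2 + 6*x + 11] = 8*x + 6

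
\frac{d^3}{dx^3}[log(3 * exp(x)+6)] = (-2*exp(2*x) + 4*exp(x))/(exp(3*x) + 6*exp(2*x) + 12*exp(x) + 8)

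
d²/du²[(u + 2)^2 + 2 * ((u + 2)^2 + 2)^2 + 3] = 24*u^2 + 96*u + 114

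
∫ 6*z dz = 3*z^2 + C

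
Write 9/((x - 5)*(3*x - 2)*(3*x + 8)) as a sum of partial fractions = 27/(230*(3*x + 8)) - 27/(130*(3*x - 2)) + 9/(299*(x - 5))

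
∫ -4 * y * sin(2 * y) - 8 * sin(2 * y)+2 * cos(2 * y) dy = (2*y + 4)*cos(2*y) + C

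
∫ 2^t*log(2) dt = 2^t + C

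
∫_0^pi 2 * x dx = pi^2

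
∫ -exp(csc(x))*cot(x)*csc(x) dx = exp(csc(x)) + C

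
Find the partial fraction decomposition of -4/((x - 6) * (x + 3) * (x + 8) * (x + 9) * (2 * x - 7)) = 64/(37375*(2*x - 7)) - 2/(1125*(x + 9)) + 2/(805*(x + 8)) - 2/(1755*(x + 3)) - 2/(4725*(x - 6))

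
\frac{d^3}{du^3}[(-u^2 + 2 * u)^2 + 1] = 24*u - 24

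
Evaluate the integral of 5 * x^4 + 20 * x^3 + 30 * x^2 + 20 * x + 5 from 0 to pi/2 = -1 + (1 + pi/2)^5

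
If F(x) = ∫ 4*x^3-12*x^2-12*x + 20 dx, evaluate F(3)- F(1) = -32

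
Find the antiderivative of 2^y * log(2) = 2^y + C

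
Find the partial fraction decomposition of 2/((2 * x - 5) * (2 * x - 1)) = -1/(2*(2*x - 1)) + 1/(2*(2*x - 5))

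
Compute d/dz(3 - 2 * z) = -2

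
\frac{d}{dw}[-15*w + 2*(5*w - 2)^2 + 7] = 100*w - 55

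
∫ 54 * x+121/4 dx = 27*x^2 + 121*x/4 + C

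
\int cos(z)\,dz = sin(z) + C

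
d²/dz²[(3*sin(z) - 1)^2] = 6*sin(z) + 18*cos(2*z)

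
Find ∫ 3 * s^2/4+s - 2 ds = s^3/4 + s^2/2 - 2*s + C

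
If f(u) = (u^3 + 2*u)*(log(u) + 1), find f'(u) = 3*u^2*log(u) + 4*u^2 + 2*log(u) + 4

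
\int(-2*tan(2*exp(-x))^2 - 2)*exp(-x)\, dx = tan(2*exp(-x)) + C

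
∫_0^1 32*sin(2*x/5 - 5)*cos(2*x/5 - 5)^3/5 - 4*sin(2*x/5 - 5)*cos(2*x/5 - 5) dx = -5*cos(5)^2 - 4*cos(23/5)^4 + 4*cos(5)^4 + 5*cos(23/5)^2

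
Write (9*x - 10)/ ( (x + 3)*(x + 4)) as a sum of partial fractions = 46/(x + 4) - 37/(x + 3)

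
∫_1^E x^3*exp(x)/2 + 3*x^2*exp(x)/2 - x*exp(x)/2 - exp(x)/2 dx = (-E + exp(3))*exp(E)/2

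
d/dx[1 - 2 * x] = -2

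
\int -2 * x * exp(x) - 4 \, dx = -2*(x - 1)*(exp(x) + 2) + C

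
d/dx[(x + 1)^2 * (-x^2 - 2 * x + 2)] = -4*x^3 - 12*x^2 - 6*x + 2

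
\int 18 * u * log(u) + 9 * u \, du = 9*u^2*log(u) + C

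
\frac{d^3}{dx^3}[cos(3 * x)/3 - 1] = 9*sin(3*x)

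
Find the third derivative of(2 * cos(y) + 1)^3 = 6*(-36*sin(y)^2 + 16*cos(y) + 29)*sin(y)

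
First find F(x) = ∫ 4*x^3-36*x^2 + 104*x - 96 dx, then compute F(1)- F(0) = -55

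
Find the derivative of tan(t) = cos(t)^(-2)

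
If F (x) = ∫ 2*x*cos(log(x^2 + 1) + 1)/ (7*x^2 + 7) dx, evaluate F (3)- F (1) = -sin(log(2) + 1)/7 + sin(1 + log(10))/7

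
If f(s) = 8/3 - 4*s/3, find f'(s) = -4/3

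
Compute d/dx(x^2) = 2*x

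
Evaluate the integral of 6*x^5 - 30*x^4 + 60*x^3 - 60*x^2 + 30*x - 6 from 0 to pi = -1 + (-1 + pi)^6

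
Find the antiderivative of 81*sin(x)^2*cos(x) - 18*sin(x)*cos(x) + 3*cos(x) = 3*(9*sin(x)^2 - 3*sin(x) + 1)*sin(x) + C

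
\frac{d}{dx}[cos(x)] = -sin(x)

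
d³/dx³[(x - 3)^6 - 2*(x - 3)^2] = 120*x^3 - 1080*x^2 + 3240*x - 3240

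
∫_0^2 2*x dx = 4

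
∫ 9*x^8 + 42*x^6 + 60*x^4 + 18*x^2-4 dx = x^9 + 6*x^7 + 12*x^5 + 6*x^3 - 4*x + C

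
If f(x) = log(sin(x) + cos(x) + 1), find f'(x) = (-sin(x) + cos(x))/(sin(x) + cos(x) + 1)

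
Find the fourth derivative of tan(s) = 24*tan(s)^5 + 40*tan(s)^3 + 16*tan(s)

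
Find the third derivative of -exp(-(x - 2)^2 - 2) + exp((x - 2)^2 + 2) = (8*x^3*exp(2*x^2 - 8*x + 12) + 8*x^3 - 48*x^2*exp(2*x^2 - 8*x + 12) - 48*x^2 + 108*x*exp(2*x^2 - 8*x + 12) + 84*x - 88*exp(2*x^2 - 8*x + 12) - 40)*exp(-x^2 + 4*x - 6)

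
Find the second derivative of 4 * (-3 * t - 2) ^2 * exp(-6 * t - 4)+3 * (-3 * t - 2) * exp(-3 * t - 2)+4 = (1296*t^2 - 81*t*exp(3*t + 2) + 864*t + 72)*exp(-6*t - 4)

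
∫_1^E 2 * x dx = -1 + exp(2)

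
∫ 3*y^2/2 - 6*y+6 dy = y^3/2 - 3*y^2 + 6*y + C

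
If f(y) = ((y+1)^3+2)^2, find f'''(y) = 120*y^3 + 360*y^2 + 360*y + 144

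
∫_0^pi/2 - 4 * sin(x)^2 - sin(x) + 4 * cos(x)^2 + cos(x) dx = 0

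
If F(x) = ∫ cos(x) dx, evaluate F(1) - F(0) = sin(1)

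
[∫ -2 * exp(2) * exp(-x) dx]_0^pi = -2*exp(2) + 2*exp(2 - pi)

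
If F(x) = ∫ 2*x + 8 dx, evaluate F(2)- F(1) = 11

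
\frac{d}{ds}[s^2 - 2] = 2*s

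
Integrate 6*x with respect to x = 3*x^2 + C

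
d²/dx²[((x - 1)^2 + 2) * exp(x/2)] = x^2*exp(x/2)/4 + 3*x*exp(x/2)/2 + 3*exp(x/2)/4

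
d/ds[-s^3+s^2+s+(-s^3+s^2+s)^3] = -9*s^8 + 24*s^7 - 30*s^5 + 12*s^3 + 2*s + 1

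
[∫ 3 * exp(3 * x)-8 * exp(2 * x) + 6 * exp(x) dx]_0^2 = -(-1 + exp(2))^2 - 1 + exp(2) + (-1 + exp(2))^3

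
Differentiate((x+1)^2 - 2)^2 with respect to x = 4*x^3 + 12*x^2 + 4*x - 4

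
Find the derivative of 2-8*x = -8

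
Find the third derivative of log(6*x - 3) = 16/(8*x^3 - 12*x^2 + 6*x - 1)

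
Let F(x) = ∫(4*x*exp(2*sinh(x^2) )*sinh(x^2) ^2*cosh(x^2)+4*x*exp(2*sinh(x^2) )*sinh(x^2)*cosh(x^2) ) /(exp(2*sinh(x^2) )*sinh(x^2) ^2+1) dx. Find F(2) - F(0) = log(1 + exp(2*sinh(4))*sinh(4)^2)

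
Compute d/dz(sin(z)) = cos(z)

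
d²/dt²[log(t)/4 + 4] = -1/(4*t^2)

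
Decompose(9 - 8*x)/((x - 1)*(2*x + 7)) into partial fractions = -74/(9*(2*x + 7)) + 1/(9*(x - 1))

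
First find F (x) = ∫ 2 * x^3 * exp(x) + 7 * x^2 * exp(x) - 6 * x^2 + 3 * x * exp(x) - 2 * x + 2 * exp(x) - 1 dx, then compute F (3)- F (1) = -62 - 5*E + 67*exp(3)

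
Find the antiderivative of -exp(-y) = exp(-y) + C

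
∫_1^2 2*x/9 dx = 1/3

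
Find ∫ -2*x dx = -x^2 + C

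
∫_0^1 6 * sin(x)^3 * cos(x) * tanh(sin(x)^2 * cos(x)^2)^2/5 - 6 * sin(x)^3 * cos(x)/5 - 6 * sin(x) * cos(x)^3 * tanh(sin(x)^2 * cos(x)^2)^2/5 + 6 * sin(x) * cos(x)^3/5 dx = 3*tanh(1/8 - cos(4)/8)/5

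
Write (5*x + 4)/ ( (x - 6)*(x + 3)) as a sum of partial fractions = 11/(9*(x + 3)) + 34/(9*(x - 6))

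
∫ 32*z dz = 16*z^2 + C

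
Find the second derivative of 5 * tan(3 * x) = 90*sin(3*x)/cos(3*x)^3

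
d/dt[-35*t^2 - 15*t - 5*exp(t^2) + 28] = -10*t*exp(t^2) - 70*t - 15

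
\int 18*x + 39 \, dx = 9*x^2 + 39*x + C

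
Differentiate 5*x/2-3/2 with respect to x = 5/2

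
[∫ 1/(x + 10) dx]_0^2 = -log(5) + log(6)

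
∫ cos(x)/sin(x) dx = log(-2*sin(x)) + C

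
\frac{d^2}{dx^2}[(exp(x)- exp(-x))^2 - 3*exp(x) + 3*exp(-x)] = (4*exp(4*x) - 3*exp(3*x) + 3*exp(x) + 4)*exp(-2*x)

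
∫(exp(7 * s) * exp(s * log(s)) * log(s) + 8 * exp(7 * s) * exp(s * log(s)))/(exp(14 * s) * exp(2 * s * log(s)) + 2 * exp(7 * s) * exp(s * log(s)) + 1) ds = exp(s*(log(s) + 7))/(exp(s*(log(s) + 7)) + 1) + C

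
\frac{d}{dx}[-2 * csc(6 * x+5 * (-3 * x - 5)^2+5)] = 24*(15*x + 26)*cos(45*x^2 + 156*x + 130)/(1 - cos(2*(45*x^2 + 156*x + 130)))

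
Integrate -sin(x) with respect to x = cos(x) + C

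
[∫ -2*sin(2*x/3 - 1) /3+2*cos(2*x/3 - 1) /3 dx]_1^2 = 2*sin(1/3)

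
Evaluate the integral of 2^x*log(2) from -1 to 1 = 3/2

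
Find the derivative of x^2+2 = 2*x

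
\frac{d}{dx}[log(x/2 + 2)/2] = 1/(2*x + 8)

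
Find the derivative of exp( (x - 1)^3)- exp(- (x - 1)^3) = (3*x^2*exp(2*x^3 - 6*x^2 + 6*x - 2) + 3*x^2 - 6*x*exp(2*x^3 - 6*x^2 + 6*x - 2) - 6*x + 3*exp(2*x^3 - 6*x^2 + 6*x - 2) + 3)*exp(-x^3 + 3*x^2 - 3*x + 1)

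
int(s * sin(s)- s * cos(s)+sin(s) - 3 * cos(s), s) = -sqrt(2)*(s + 2)*sin(s + pi/4) + C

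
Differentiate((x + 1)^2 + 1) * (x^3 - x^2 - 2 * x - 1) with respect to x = 5*x^4 + 4*x^3 - 6*x^2 - 14*x - 6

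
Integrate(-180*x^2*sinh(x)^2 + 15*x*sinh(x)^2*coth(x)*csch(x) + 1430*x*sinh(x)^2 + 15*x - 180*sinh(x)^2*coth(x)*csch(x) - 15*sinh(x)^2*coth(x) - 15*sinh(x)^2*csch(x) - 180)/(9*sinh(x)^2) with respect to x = -5*(x - 12)*(12*x^2 + x + 3*coth(x) + 3*csch(x) + 12)/9 + C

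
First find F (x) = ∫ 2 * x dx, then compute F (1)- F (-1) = 0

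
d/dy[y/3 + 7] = 1/3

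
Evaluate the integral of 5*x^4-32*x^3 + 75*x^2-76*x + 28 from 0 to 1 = 8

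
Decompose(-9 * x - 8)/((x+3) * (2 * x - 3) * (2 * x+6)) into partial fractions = -43/(81*(2*x - 3)) + 43/(162*(x + 3)) - 19/(18*(x + 3)^2)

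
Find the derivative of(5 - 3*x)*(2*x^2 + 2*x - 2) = -18*x^2 + 8*x + 16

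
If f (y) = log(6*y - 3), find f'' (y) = -4/(4*y^2 - 4*y + 1)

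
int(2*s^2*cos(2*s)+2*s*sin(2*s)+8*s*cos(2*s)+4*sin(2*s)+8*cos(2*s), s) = (s + 2)^2*sin(2*s) + C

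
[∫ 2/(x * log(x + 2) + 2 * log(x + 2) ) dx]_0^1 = 2*log(log(3)) - 2*log(log(2))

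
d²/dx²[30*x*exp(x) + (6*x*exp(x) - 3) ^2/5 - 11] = 144*x^2*exp(2*x)/5 + 288*x*exp(2*x)/5 + 114*x*exp(x)/5 + 72*exp(2*x)/5 + 228*exp(x)/5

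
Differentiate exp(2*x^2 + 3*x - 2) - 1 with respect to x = 4*x*exp(2*x^2 + 3*x - 2) + 3*exp(2*x^2 + 3*x - 2)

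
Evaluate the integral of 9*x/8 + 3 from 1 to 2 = 75/16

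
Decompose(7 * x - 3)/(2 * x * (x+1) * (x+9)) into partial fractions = -11/(24*(x + 9)) + 5/(8*(x + 1)) - 1/(6*x)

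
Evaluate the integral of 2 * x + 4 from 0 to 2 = 12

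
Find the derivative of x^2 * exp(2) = 2*x*exp(2)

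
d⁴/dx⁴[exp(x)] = exp(x)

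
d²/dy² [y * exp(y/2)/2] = y*exp(y/2)/8 + exp(y/2)/2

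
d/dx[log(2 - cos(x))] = -sin(x)/(cos(x) - 2)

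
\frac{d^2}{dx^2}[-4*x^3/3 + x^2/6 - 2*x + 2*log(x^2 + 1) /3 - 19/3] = (-24*x^5 + x^4 - 48*x^3 - 2*x^2 - 24*x + 5)/(3*x^4 + 6*x^2 + 3)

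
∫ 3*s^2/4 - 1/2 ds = s^3/4 - s/2 + C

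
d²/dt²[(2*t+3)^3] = 48*t + 72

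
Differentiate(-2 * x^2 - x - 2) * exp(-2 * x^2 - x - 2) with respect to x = (8*x^3 + 6*x^2 + 5*x + 1)*exp(-2*x^2 - x - 2)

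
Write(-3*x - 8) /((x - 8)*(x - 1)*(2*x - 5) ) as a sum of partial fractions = 62/(33*(2*x - 5)) - 11/(21*(x - 1)) - 32/(77*(x - 8))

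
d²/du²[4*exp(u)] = 4*exp(u)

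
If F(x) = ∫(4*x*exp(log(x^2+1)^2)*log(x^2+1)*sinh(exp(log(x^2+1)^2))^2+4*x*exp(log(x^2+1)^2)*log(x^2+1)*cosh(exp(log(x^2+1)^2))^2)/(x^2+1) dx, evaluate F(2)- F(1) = -sinh(2*exp(log(2)^2))/2 + sinh(2*exp(log(5)^2))/2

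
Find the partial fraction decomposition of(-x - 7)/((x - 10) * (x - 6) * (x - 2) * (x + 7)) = -1/(32*(x - 2)) + 1/(16*(x - 6)) - 1/(32*(x - 10))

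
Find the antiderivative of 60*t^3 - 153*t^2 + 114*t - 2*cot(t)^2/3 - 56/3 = 15*t^4 - 51*t^3 + 57*t^2 - 18*t + 2*cot(t)/3 + C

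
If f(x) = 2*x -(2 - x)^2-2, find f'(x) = 6 - 2*x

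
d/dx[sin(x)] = cos(x)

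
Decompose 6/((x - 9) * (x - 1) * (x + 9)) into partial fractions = 1/(30*(x + 9)) - 3/(40*(x - 1)) + 1/(24*(x - 9))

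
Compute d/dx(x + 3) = 1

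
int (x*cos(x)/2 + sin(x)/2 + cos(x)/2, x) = (x + 1)*sin(x)/2 + C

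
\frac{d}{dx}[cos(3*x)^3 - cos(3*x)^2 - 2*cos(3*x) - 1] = 15*sin(3*x)/4 + 3*sin(6*x) - 9*sin(9*x)/4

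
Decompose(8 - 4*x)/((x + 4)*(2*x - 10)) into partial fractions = -4/(3*(x + 4)) - 2/(3*(x - 5))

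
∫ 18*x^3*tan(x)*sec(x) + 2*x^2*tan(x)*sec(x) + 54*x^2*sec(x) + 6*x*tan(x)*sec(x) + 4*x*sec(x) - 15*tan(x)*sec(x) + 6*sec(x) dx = (18*x^3 + 2*x^2 + 6*x - 15)*sec(x) + C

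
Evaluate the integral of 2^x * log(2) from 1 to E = -2 + 2^E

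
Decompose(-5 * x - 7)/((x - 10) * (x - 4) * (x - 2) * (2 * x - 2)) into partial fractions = 2/(9*(x - 1)) - 17/(32*(x - 2)) + 3/(8*(x - 4)) - 19/(288*(x - 10))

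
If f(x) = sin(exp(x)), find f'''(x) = (-exp(2*x)*cos(exp(x)) - 3*exp(x)*sin(exp(x)) + cos(exp(x)))*exp(x)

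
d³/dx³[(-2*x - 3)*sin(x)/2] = x*cos(x) + 3*sin(x) + 3*cos(x)/2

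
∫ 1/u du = log(3*u) + C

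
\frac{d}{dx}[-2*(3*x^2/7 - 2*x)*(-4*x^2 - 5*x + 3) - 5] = 96*x^3/7 - 246*x^2/7 - 316*x/7 + 12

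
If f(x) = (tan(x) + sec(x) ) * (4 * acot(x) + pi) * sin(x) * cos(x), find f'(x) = (4*x^2*sin(2*x)*acot(x) + pi*x^2*sin(2*x) + 4*x^2*cos(x)*acot(x) + pi*x^2*cos(x) - 4*sin(x) + 4*sin(2*x)*acot(x) + pi*sin(2*x) + 4*cos(x)*acot(x) + pi*cos(x) + 2*cos(2*x) - 2)/(x^2 + 1)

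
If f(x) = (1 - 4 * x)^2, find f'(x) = 32*x - 8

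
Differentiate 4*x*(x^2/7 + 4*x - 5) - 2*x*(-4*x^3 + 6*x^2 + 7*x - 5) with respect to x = 32*x^3 - 240*x^2/7 + 4*x - 10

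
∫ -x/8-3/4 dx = -x^2/16 - 3*x/4 + C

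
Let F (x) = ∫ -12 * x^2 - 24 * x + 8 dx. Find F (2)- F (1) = -56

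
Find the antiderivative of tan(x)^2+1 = tan(x) + C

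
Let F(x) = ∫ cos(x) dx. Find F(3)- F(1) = -sin(1) + sin(3)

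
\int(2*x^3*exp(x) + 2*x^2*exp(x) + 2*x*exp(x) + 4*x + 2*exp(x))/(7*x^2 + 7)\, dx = 2*x*exp(x)/7 + 2*log(x^2 + 1)/7 + C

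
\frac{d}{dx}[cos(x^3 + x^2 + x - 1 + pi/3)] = -3*x^2*sin(x^3 + x^2 + x - 1 + pi/3) - 2*x*sin(x^3 + x^2 + x - 1 + pi/3) - sin(x^3 + x^2 + x - 1 + pi/3)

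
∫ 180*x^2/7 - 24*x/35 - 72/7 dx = 60*x^3/7 - 12*x^2/35 - 72*x/7 + C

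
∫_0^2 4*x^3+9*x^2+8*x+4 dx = 64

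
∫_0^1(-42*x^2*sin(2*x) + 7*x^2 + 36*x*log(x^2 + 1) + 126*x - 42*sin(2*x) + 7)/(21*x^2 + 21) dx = -2/3 + cos(2) + 3*log(2)^2/7 + 3*log(2)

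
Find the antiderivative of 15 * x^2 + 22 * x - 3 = 5*x^3 + 11*x^2 - 3*x + C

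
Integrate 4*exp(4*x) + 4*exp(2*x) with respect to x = (exp(2*x) + 1)^2 + C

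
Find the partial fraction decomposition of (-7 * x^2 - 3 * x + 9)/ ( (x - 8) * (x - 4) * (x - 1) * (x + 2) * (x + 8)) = -415/(10368*(x + 8)) + 13/(1080*(x + 2)) - 1/(567*(x - 1)) + 115/(864*(x - 4)) - 463/(4480*(x - 8))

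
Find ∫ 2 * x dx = x^2 + C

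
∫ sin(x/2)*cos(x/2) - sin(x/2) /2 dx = cos(x/2) - cos(x)/2 + C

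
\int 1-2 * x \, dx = -x^2 + x + C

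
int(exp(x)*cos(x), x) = sqrt(2)*exp(x)*sin(x + pi/4)/2 + C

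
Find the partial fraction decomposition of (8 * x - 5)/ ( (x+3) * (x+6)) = 53/(3*(x + 6)) - 29/(3*(x + 3))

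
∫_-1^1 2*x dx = 0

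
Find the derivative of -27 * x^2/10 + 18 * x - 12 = 18 - 27*x/5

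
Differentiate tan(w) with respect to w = cos(w)^(-2)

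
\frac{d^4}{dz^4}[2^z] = 2^z*log(2)^4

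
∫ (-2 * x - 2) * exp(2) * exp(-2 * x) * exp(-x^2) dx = exp(-x^2 - 2*x + 2) + C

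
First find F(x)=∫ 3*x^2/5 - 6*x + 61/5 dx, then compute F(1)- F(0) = 47/5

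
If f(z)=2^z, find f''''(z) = 2^z*log(2)^4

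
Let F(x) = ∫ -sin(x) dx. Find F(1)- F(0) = -1 + cos(1)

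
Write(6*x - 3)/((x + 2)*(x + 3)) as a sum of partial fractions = 21/(x + 3) - 15/(x + 2)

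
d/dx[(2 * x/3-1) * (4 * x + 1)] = 16*x/3 - 10/3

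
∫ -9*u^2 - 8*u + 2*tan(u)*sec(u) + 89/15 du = -3*u^3 - 4*u^2 + 89*u/15 + 2*sec(u) + C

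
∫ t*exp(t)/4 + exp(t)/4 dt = t*exp(t)/4 + C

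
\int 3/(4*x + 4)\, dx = 3*log(x + 1)/4 + C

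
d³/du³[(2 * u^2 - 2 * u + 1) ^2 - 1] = 96*u - 48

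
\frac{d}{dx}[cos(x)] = -sin(x)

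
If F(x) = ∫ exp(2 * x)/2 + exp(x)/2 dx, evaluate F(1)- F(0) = -3/4 + E/2 + exp(2)/4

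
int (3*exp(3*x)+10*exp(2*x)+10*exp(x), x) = (exp(2*x) + 5*exp(x) + 10)*exp(x) + C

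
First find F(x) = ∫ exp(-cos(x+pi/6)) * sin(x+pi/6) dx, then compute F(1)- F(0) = -exp(-sqrt(3)/2) + exp(-cos(pi/6 + 1))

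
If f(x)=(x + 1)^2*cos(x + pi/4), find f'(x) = -x^2*sin(x + pi/4) - 2*x*sin(x + pi/4) + 2*x*cos(x + pi/4) - sin(x + pi/4) + 2*cos(x + pi/4)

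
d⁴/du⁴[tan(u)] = 24*tan(u)^5 + 40*tan(u)^3 + 16*tan(u)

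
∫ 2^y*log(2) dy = 2^y + C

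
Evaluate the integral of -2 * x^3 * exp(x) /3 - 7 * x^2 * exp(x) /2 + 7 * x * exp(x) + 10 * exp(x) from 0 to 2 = 26*exp(2)/3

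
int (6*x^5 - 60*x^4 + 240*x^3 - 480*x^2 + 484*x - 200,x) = x^6 - 12*x^5 + 60*x^4 - 160*x^3 + 242*x^2 - 200*x + C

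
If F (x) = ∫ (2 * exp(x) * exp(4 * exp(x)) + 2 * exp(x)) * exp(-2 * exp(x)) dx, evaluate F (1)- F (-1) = -exp(2*exp(-1)) - exp(-2*E) + exp(-2*exp(-1)) + exp(2*E)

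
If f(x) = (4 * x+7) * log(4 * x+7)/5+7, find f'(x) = 4*log(4*x + 7)/5 + 4/5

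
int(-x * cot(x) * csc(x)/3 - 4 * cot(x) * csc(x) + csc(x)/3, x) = (x/3 + 4)*csc(x) + C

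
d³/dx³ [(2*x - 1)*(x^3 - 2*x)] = 48*x - 6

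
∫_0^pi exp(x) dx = -1 + exp(pi)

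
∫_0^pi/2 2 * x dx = pi^2/4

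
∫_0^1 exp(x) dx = -1 + E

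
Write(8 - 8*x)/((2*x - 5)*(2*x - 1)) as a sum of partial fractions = -1/(2*x - 1) - 3/(2*x - 5)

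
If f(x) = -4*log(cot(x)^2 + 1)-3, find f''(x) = -8/sin(x)^2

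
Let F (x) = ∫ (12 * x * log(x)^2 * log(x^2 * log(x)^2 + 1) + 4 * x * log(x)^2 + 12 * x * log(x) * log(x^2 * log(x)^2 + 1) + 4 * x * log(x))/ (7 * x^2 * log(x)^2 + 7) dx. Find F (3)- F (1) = 2*log(1 + 9*log(3)^2)/7 + 3*log(1 + 9*log(3)^2)^2/7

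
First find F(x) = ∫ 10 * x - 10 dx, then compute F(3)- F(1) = 20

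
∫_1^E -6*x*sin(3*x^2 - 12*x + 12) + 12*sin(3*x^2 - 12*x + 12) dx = cos(3*(-2 + E)^2) - cos(3)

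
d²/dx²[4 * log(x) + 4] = -4/x^2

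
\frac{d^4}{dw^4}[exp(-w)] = exp(-w)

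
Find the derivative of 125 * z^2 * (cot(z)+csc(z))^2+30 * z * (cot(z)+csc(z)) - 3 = -250*z^2*cot(z)^3 - 500*z^2*cot(z)^2*csc(z) - 250*z^2*cot(z)*csc(z)^2 - 250*z^2*cot(z) - 250*z^2*csc(z) + 220*z*cot(z)^2 + 470*z*cot(z)*csc(z) + 250*z*csc(z)^2 - 30*z + 30*cot(z) + 30*csc(z)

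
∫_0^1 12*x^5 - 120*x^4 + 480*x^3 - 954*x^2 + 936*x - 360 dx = -112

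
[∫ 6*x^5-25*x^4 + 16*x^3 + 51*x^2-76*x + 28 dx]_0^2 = 8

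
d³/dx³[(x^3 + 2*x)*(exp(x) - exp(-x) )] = (x^3*exp(2*x) + x^3 + 9*x^2*exp(2*x) - 9*x^2 + 20*x*exp(2*x) + 20*x + 12*exp(2*x) - 12)*exp(-x)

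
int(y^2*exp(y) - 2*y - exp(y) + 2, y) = (y - 1)^2*(exp(y) - 1) + C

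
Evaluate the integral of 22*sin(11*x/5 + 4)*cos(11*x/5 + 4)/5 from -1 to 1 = -cos(62/5)/2 + cos(18/5)/2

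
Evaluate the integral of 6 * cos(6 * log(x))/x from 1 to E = sin(6)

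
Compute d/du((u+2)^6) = 6*u^5 + 60*u^4 + 240*u^3 + 480*u^2 + 480*u + 192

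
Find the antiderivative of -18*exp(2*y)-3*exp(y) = (-9*exp(y) - 3)*exp(y) + C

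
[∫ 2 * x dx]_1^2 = 3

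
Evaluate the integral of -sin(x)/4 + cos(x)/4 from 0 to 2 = -1/4 + cos(2)/4 + sin(2)/4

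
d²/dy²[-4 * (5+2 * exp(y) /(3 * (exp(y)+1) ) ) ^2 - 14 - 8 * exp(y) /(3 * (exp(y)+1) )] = (296*exp(3*y) - 64*exp(2*y) - 264*exp(y))/(9*exp(4*y) + 36*exp(3*y) + 54*exp(2*y) + 36*exp(y) + 9)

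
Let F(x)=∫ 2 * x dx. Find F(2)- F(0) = 4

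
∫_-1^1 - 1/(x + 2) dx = -log(3)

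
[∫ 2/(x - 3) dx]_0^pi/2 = -log(18) + log(2*(-3 + pi/2)^2)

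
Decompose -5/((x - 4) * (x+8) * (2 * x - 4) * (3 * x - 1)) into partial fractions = -27/(550*(3*x - 1)) + 1/(1200*(x + 8)) + 1/(40*(x - 2)) - 5/(528*(x - 4))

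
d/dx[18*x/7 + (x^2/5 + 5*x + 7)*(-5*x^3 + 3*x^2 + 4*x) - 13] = -5*x^4 - 488*x^3/5 - 288*x^2/5 + 82*x + 214/7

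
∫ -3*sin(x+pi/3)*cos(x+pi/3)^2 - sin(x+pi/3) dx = cos(x + pi/3)^3 + cos(x + pi/3) + C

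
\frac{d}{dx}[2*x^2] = 4*x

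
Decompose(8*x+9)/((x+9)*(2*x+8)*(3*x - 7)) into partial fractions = 249/(1292*(3*x - 7)) - 63/(340*(x + 9)) + 23/(190*(x + 4))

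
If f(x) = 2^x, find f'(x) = 2^x*log(2)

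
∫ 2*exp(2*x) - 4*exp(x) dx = (exp(x) - 2)^2 + C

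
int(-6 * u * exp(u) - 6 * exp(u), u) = -6*u*exp(u) + C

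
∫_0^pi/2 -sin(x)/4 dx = -1/4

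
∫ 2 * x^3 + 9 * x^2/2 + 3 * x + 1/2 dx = x^4/2 + 3*x^3/2 + 3*x^2/2 + x/2 + C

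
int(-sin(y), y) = cos(y) + C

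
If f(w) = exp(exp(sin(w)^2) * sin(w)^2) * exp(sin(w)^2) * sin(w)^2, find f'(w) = 2*(exp(sin(w)^2)*sin(w)^4 + exp(sin(w)^2)*sin(w)^2 + sin(w)^2 + 1)*exp(exp(sin(w)^2)*sin(w)^2)*exp(sin(w)^2)*sin(w)*cos(w)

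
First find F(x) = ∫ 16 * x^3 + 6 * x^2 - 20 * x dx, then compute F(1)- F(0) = -4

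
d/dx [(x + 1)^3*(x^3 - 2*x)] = 6*x^5 + 15*x^4 + 4*x^3 - 15*x^2 - 12*x - 2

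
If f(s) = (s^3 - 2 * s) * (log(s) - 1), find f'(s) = 3*s^2*log(s) - 2*s^2 - 2*log(s)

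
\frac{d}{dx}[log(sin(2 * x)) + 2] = 2/tan(2*x)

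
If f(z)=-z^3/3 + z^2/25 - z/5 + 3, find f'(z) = -z^2 + 2*z/25 - 1/5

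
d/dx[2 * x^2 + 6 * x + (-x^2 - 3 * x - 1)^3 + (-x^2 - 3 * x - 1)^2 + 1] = -6*x^5 - 45*x^4 - 116*x^3 - 117*x^2 - 34*x + 3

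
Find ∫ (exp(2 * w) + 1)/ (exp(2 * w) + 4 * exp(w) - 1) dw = log(2*sinh(w) + 4) + C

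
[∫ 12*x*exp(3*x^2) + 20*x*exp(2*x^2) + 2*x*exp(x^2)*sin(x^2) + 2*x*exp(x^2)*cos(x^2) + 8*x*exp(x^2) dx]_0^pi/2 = -11 + exp(pi^2/4)*sin(pi^2/4) + 4*exp(pi^2/4) + 5*exp(pi^2/2) + 2*exp(3*pi^2/4)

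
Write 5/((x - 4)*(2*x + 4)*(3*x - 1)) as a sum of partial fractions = -45/(154*(3*x - 1)) + 5/(84*(x + 2)) + 5/(132*(x - 4))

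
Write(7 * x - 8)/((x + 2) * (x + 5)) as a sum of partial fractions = 43/(3*(x + 5)) - 22/(3*(x + 2))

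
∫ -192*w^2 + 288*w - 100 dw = -64*w^3 + 144*w^2 - 100*w + C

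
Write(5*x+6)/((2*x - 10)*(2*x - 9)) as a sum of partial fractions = -57/(2*(2*x - 9)) + 31/(2*(x - 5))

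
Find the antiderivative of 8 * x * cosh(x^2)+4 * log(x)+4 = 4*x*log(x) + 4*sinh(x^2) + C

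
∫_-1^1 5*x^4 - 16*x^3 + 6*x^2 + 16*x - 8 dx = -10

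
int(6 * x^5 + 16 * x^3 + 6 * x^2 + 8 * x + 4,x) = x^6 + 4*x^4 + 2*x^3 + 4*x^2 + 4*x + C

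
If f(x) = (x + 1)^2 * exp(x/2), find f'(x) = x^2*exp(x/2)/2 + 3*x*exp(x/2) + 5*exp(x/2)/2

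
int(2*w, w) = w^2 + C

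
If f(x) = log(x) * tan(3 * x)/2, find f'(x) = (3*x*log(x)/cos(3*x)^2 + tan(3*x))/(2*x)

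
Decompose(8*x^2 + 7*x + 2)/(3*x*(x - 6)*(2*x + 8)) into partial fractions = 17/(40*(x + 4)) + 83/(90*(x - 6)) - 1/(72*x)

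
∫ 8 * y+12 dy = 4*y^2 + 12*y + C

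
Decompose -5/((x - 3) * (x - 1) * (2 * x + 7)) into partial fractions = -20/(117*(2*x + 7)) + 5/(18*(x - 1)) - 5/(26*(x - 3))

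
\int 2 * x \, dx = x^2 + C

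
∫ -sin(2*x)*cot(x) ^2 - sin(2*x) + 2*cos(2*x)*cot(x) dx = sin(2*x)*cot(x) + C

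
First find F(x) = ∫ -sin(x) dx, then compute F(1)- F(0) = -1 + cos(1)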